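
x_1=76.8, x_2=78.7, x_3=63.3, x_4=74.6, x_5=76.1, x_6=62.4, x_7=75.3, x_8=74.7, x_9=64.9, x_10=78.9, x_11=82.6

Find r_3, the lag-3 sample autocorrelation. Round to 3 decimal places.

0.542

Mean x̄ = (76.8 + 78.7 + 63.3 + 74.6 + 76.1 + 62.4 + 75.3 + 74.7 + 64.9 + 78.9 + 82.6)/11 = 73.4818
Numerator Σ_{t=1}^{8}(x_t−x̄)(x_{t+3}−x̄) = 251.4890
Denominator Σ(x_t−x̄)² = 463.7564
r_3 = 251.4890 / 463.7564 = 0.542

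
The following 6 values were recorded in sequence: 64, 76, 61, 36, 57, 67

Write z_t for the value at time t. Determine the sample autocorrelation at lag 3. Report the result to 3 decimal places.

-0.151

Mean z̄ = (64 + 76 + 61 + 36 + 57 + 67)/6 = 60.1667
Deviations from mean: 3.8333, 15.8333, 0.8333, -24.1667, -3.1667, 6.8333
Σ(z_t−z̄)(z_{t+3}−z̄) = (-92.6389) + (-50.1389) + (5.6944) = -137.0833
Denominator Σ(z_t−z̄)² = 906.8333
r_3 = -137.0833 / 906.8333 = -0.151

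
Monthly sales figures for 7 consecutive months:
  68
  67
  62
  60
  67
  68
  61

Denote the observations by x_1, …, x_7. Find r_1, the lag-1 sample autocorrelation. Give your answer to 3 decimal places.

Mean x̄ = (68 + 67 + 62 + 60 + 67 + 68 + 61)/7 = 64.7143
Numerator Σ_{t=1}^{6}(x_t−x̄)(x_{t+1}−x̄) = -1.3673
Denominator Σ(x_t−x̄)² = 75.4286
r_1 = -1.3673 / 75.4286 = -0.018

-0.018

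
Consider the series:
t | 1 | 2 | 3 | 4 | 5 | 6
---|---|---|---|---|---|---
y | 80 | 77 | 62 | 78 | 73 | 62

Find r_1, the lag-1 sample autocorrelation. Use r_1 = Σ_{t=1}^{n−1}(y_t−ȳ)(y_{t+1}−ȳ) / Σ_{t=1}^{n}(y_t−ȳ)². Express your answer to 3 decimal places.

-0.227

Mean ȳ = (80 + 77 + 62 + 78 + 73 + 62)/6 = 72.0000
Σ(y_t−ȳ)(y_{t+1}−ȳ) = (40.0000) + (-50.0000) + (-60.0000) + (6.0000) + (-10.0000) = -74.0000
Denominator Σ(y_t−ȳ)² = 326.0000
r_1 = -74.0000 / 326.0000 = -0.227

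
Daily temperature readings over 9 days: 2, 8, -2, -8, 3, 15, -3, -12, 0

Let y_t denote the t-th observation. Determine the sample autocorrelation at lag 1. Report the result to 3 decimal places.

Mean ȳ = (2 + 8 − 2 − 8 + 3 + 15 − 3 − 12 + 0)/9 = 0.3333
Numerator Σ_{t=1}^{8}(y_t−ȳ)(y_{t+1}−ȳ) = 27.5556
Denominator Σ(y_t−ȳ)² = 522.0000
r_1 = 27.5556 / 522.0000 = 0.053

0.053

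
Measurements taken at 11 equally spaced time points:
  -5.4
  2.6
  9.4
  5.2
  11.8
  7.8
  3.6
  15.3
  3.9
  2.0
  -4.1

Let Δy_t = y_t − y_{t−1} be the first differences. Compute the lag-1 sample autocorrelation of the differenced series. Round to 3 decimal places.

-0.313

First differences Δy: 8.0, 6.8, -4.2, 6.6, -4.0, -4.2, 11.7, -11.4, -1.9, -6.1
Mean of differences = 0.1300
Numerator Σ(Δy_t−Δȳ)(Δy_{t+1}−Δȳ) = -160.6889
Denominator Σ(Δy_t−Δȳ)² = 512.5810
r_1(Δy) = -160.6889 / 512.5810 = -0.313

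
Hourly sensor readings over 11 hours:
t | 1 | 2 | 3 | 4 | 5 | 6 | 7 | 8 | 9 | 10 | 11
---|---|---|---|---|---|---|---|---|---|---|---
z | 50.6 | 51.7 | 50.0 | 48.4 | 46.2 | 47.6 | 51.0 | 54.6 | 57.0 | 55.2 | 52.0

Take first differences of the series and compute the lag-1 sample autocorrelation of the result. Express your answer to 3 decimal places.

0.489

First differences Δz: 1.1, -1.7, -1.6, -2.2, 1.4, 3.4, 3.6, 2.4, -1.8, -3.2
Mean of differences = 0.1400
Numerator Σ(Δz_t−Δz̄)(Δz_{t+1}−Δz̄) = 27.8604
Denominator Σ(Δz_t−Δz̄)² = 57.0240
r_1(Δz) = 27.8604 / 57.0240 = 0.489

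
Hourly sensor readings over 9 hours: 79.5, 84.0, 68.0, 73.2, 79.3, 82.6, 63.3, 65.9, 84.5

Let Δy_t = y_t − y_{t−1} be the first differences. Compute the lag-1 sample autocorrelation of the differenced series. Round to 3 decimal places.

First differences Δy: 4.5, -16.0, 5.2, 6.1, 3.3, -19.3, 2.6, 18.6
Mean of differences = 0.6250
Numerator Σ(Δy_t−Δȳ)(Δy_{t+1}−Δȳ) = -157.9381
Denominator Σ(Δy_t−Δȳ)² = 1073.4750
r_1(Δy) = -157.9381 / 1073.4750 = -0.147

-0.147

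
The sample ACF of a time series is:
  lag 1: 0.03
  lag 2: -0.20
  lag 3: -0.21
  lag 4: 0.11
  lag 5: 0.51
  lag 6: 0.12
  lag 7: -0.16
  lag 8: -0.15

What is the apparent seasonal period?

The largest autocorrelation is r_5 = 0.51; the remaining lags stay at or below 0.12.
The dominant spike at lag 5 indicates a seasonal period of 5.

5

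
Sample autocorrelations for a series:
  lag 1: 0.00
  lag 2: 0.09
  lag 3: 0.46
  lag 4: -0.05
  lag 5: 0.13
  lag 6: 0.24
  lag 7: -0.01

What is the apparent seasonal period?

3

The largest autocorrelation is r_3 = 0.46, with a weaker echo at lag 6 (0.24); the remaining lags stay at or below 0.13.
The dominant spike at lag 3 indicates a seasonal period of 3.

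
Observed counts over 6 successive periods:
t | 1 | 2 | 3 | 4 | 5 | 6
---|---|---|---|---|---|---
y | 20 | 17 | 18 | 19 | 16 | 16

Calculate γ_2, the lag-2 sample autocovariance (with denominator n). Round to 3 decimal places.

-0.481

Mean ȳ = (20 + 17 + 18 + 19 + 16 + 16)/6 = 17.6667
Deviations: 2.3333, -0.6667, 0.3333, 1.3333, -1.6667, -1.6667
Σ_{t=1}^{4}(y_t−ȳ)(y_{t+2}−ȳ) = -2.8889
γ_2 = -2.8889 / 6 = -0.481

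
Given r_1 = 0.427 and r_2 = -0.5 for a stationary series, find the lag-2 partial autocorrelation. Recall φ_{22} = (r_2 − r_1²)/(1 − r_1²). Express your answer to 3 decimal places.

-0.834

φ_{22} = (r_2 − r_1²) / (1 − r_1²)
r_1² = (0.427)² = 0.182329
Numerator = -0.5 − 0.1823 = -0.6823; denominator = 1 − 0.1823 = 0.8177
φ_{22} = -0.6823 / 0.8177 = -0.834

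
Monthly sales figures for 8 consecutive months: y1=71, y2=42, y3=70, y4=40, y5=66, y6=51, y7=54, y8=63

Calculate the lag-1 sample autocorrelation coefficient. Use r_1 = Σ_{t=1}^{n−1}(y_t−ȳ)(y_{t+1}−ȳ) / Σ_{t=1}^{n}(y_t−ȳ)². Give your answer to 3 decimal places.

Mean ȳ = (71 + 42 + 70 + 40 + 66 + 51 + 54 + 63)/8 = 57.1250
Numerator Σ_{t=1}^{7}(y_t−ȳ)(y_{t+1}−ȳ) = -830.6406
Denominator Σ(y_t−ȳ)² = 1040.8750
r_1 = -830.6406 / 1040.8750 = -0.798

-0.798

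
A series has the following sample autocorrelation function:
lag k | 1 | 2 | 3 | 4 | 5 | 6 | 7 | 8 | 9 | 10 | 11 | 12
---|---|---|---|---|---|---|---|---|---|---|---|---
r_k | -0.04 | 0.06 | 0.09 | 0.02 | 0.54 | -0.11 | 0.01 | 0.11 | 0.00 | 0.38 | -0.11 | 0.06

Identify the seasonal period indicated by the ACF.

5

The largest autocorrelation is r_5 = 0.54, with a weaker echo at lag 10 (0.38); the remaining lags stay at or below 0.11.
The dominant spike at lag 5 indicates a seasonal period of 5.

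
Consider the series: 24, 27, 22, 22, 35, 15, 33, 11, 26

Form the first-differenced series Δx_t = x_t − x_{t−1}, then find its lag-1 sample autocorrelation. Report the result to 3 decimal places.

-0.830

First differences Δx: 3, -5, 0, 13, -20, 18, -22, 15
Mean of differences = 0.2500
Numerator Σ(Δx_t−Δx̄)(Δx_{t+1}−Δx̄) = -1357.0625
Denominator Σ(Δx_t−Δx̄)² = 1635.5000
r_1(Δx) = -1357.0625 / 1635.5000 = -0.830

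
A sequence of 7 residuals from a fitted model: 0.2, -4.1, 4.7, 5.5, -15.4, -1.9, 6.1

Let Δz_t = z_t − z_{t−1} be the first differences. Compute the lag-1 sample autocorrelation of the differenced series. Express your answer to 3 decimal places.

-0.291

First differences Δz: -4.3, 8.8, 0.8, -20.9, 13.5, 8.0
Mean of differences = 0.9833
Numerator Σ(Δz_t−Δz̄)(Δz_{t+1}−Δz̄) = -224.8003
Denominator Σ(Δz_t−Δz̄)² = 773.8283
r_1(Δz) = -224.8003 / 773.8283 = -0.291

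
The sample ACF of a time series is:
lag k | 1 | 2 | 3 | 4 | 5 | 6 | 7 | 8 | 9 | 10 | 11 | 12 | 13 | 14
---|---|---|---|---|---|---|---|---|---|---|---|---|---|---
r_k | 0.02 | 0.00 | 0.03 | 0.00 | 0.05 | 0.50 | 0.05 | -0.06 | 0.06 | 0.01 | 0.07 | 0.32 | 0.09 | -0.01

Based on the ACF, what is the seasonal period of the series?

6

The largest autocorrelation is r_6 = 0.50, with a weaker echo at lag 12 (0.32); the remaining lags stay at or below 0.09.
The dominant spike at lag 6 indicates a seasonal period of 6.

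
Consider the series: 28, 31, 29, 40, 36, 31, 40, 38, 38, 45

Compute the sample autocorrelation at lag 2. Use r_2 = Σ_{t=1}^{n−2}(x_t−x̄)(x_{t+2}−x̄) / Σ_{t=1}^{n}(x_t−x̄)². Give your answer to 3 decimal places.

Mean x̄ = (28 + 31 + 29 + 40 + 36 + 31 + 40 + 38 + 38 + 45)/10 = 35.6000
Numerator Σ_{t=1}^{8}(x_t−x̄)(x_{t+2}−x̄) = 30.8800
Denominator Σ(x_t−x̄)² = 282.4000
r_2 = 30.8800 / 282.4000 = 0.109

0.109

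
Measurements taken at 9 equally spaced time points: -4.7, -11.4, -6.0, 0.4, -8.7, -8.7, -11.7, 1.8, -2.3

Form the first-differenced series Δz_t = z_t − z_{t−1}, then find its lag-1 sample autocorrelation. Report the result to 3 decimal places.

First differences Δz: -6.7, 5.4, 6.4, -9.1, 0.0, -3.0, 13.5, -4.1
Mean of differences = 0.3000
Numerator Σ(Δz_t−Δz̄)(Δz_{t+1}−Δz̄) = -159.7600
Denominator Σ(Δz_t−Δz̄)² = 405.1600
r_1(Δz) = -159.7600 / 405.1600 = -0.394

-0.394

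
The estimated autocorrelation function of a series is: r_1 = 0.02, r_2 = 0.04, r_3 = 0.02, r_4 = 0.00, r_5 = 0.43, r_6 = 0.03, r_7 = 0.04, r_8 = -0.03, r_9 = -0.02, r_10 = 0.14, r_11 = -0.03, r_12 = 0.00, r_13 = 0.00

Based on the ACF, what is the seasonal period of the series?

The largest autocorrelation is r_5 = 0.43; the remaining lags stay at or below 0.14.
The dominant spike at lag 5 indicates a seasonal period of 5.

5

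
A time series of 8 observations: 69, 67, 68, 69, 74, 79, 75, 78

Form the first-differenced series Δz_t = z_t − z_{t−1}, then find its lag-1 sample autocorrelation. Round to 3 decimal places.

First differences Δz: -2, 1, 1, 5, 5, -4, 3
Mean of differences = 1.2857
Numerator Σ(Δz_t−Δz̄)(Δz_{t+1}−Δz̄) = -14.9388
Denominator Σ(Δz_t−Δz̄)² = 69.4286
r_1(Δz) = -14.9388 / 69.4286 = -0.215

-0.215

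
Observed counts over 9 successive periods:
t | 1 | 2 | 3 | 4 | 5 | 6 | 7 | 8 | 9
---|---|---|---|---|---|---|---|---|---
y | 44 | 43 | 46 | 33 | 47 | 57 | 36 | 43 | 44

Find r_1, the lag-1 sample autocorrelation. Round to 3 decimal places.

Mean ȳ = (44 + 43 + 46 + 33 + 47 + 57 + 36 + 43 + 44)/9 = 43.6667
Numerator Σ_{t=1}^{8}(y_t−ȳ)(y_{t+1}−ȳ) = -115.1111
Denominator Σ(y_t−ȳ)² = 368.0000
r_1 = -115.1111 / 368.0000 = -0.313

-0.313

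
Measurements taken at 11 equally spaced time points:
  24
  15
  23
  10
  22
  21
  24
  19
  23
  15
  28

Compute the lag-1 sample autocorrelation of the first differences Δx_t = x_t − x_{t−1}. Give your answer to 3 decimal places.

First differences Δx: -9, 8, -13, 12, -1, 3, -5, 4, -8, 13
Mean of differences = 0.4000
Numerator Σ(Δx_t−Δx̄)(Δx_{t+1}−Δx̄) = -518.1600
Denominator Σ(Δx_t−Δx̄)² = 740.4000
r_1(Δx) = -518.1600 / 740.4000 = -0.700

-0.700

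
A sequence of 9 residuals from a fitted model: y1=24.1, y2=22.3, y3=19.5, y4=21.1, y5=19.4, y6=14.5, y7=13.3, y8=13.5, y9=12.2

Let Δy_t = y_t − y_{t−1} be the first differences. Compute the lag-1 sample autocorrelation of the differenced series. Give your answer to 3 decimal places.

-0.144

First differences Δy: -1.8, -2.8, 1.6, -1.7, -4.9, -1.2, 0.2, -1.3
Mean of differences = -1.4875
Numerator Σ(Δy_t−Δȳ)(Δy_{t+1}−Δȳ) = -3.7527
Denominator Σ(Δy_t−Δȳ)² = 26.0088
r_1(Δy) = -3.7527 / 26.0088 = -0.144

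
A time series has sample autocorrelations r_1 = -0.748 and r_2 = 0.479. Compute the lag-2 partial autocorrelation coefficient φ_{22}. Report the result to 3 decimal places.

φ_{22} = (r_2 − r_1²) / (1 − r_1²)
r_1² = (-0.748)² = 0.559504
Numerator = 0.479 − 0.5595 = -0.0805; denominator = 1 − 0.5595 = 0.4405
φ_{22} = -0.0805 / 0.4405 = -0.183

-0.183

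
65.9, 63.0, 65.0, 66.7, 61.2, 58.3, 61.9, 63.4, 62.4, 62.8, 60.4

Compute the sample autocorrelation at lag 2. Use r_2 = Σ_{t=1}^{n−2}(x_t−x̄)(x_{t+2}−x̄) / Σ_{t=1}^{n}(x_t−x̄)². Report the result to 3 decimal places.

-0.225

Mean x̄ = (65.9 + 63.0 + 65.0 + 66.7 + 61.2 + 58.3 + 61.9 + 63.4 + 62.4 + 62.8 + 60.4)/11 = 62.8182
Numerator Σ_{t=1}^{9}(x_t−x̄)(x_{t+2}−x̄) = -13.3979
Denominator Σ(x_t−x̄)² = 59.5964
r_2 = -13.3979 / 59.5964 = -0.225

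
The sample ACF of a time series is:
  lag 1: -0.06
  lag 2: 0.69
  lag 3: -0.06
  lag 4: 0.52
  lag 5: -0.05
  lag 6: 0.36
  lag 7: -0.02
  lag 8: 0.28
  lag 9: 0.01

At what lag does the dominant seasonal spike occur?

2

The largest autocorrelation is r_2 = 0.69, with weaker echoes at lags 4 (0.52), 6 (0.36) and 8 (0.28); the remaining lags stay at or below 0.01.
The dominant spike at lag 2 indicates a seasonal period of 2.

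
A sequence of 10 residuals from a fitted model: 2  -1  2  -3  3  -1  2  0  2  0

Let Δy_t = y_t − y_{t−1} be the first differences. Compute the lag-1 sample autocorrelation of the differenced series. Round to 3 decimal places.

First differences Δy: -3, 3, -5, 6, -4, 3, -2, 2, -2
Mean of differences = -0.2222
Numerator Σ(Δy_t−Δȳ)(Δy_{t+1}−Δȳ) = -103.3827
Denominator Σ(Δy_t−Δȳ)² = 115.5556
r_1(Δy) = -103.3827 / 115.5556 = -0.895

-0.895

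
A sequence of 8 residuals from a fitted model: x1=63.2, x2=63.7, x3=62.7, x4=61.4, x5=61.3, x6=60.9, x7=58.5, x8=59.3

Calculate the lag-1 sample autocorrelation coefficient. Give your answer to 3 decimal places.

0.632

Mean x̄ = (63.2 + 63.7 + 62.7 + 61.4 + 61.3 + 60.9 + 58.5 + 59.3)/8 = 61.3750
Σ(x_t−x̄)(x_{t+1}−x̄) = (4.2431) + (3.0806) + (0.0331) + (-0.0019) + (0.0356) + (1.3656) + (5.9656) = 14.7219
Denominator Σ(x_t−x̄)² = 23.2950
r_1 = 14.7219 / 23.2950 = 0.632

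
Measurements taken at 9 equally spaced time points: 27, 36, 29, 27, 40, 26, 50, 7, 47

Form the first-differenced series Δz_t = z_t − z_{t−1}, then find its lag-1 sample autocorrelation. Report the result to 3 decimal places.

-0.733

First differences Δz: 9, -7, -2, 13, -14, 24, -43, 40
Mean of differences = 2.5000
Numerator Σ(Δz_t−Δz̄)(Δz_{t+1}−Δz̄) = -3278.7500
Denominator Σ(Δz_t−Δz̄)² = 4474.0000
r_1(Δz) = -3278.7500 / 4474.0000 = -0.733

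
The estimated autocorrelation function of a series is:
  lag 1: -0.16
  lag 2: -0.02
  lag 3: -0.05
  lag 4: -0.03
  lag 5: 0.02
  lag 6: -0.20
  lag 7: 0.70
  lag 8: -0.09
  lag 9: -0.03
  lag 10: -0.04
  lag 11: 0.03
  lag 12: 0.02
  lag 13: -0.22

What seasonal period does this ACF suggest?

7

The largest autocorrelation is r_7 = 0.70; the remaining lags stay at or below 0.03.
The dominant spike at lag 7 indicates a seasonal period of 7.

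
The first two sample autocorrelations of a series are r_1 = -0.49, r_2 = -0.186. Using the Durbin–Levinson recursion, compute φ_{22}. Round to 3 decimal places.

-0.561

φ_{22} = (r_2 − r_1²) / (1 − r_1²)
r_1² = (-0.49)² = 0.2401
Numerator = -0.186 − 0.2401 = -0.4261; denominator = 1 − 0.2401 = 0.7599
φ_{22} = -0.4261 / 0.7599 = -0.561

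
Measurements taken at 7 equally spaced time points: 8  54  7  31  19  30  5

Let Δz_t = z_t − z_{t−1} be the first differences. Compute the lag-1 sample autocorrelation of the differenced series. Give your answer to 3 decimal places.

First differences Δz: 46, -47, 24, -12, 11, -25
Mean of differences = -0.5000
Numerator Σ(Δz_t−Δz̄)(Δz_{t+1}−Δz̄) = -3997.2500
Denominator Σ(Δz_t−Δz̄)² = 5789.5000
r_1(Δz) = -3997.2500 / 5789.5000 = -0.690

-0.690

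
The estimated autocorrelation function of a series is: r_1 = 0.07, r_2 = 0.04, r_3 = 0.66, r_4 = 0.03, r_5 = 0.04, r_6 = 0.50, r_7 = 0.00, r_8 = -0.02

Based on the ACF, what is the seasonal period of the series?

The largest autocorrelation is r_3 = 0.66, with a weaker echo at lag 6 (0.50); the remaining lags stay at or below 0.07.
The dominant spike at lag 3 indicates a seasonal period of 3.

3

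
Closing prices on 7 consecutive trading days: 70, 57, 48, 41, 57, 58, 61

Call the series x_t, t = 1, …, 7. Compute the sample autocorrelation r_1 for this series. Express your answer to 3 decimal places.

0.238

Mean x̄ = (70 + 57 + 48 + 41 + 57 + 58 + 61)/7 = 56.0000
Deviations from mean: 14.0000, 1.0000, -8.0000, -15.0000, 1.0000, 2.0000, 5.0000
Numerator Σ_{t=1}^{6}(x_t−x̄)(x_{t+1}−x̄) = 123.0000
Denominator Σ(x_t−x̄)² = 516.0000
r_1 = 123.0000 / 516.0000 = 0.238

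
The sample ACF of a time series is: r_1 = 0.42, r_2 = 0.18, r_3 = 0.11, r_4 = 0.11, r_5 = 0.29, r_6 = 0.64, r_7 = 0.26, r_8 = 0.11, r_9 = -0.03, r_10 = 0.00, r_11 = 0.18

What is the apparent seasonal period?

6

The largest autocorrelation is r_6 = 0.64; the remaining lags stay at or below 0.42. The elevated value at lag 1 (0.42), dropping to 0.18 at lag 2, reflects decaying short-term dependence rather than seasonality.
The dominant spike at lag 6 indicates a seasonal period of 6.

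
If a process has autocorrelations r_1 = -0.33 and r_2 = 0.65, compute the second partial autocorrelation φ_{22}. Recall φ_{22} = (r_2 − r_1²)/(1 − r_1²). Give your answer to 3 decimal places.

φ_{22} = (r_2 − r_1²) / (1 − r_1²)
r_1² = (-0.33)² = 0.1089
Numerator = 0.65 − 0.1089 = 0.5411; denominator = 1 − 0.1089 = 0.8911
φ_{22} = 0.5411 / 0.8911 = 0.607

0.607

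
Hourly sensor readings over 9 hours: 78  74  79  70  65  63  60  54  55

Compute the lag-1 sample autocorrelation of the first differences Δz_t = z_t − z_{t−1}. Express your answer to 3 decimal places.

-0.441

First differences Δz: -4, 5, -9, -5, -2, -3, -6, 1
Mean of differences = -2.8750
Numerator Σ(Δz_t−Δz̄)(Δz_{t+1}−Δz̄) = -57.7656
Denominator Σ(Δz_t−Δz̄)² = 130.8750
r_1(Δz) = -57.7656 / 130.8750 = -0.441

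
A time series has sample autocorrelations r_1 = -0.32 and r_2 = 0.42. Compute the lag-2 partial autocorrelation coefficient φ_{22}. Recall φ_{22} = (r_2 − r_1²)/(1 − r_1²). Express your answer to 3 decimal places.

0.354

φ_{22} = (r_2 − r_1²) / (1 − r_1²)
r_1² = (-0.32)² = 0.1024
Numerator = 0.42 − 0.1024 = 0.3176; denominator = 1 − 0.1024 = 0.8976
φ_{22} = 0.3176 / 0.8976 = 0.354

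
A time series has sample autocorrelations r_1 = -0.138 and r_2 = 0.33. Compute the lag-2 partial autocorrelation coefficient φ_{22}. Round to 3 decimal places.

φ_{22} = (r_2 − r_1²) / (1 − r_1²)
r_1² = (-0.138)² = 0.019044
Numerator = 0.33 − 0.0190 = 0.3110; denominator = 1 − 0.0190 = 0.9810
φ_{22} = 0.3110 / 0.9810 = 0.317

0.317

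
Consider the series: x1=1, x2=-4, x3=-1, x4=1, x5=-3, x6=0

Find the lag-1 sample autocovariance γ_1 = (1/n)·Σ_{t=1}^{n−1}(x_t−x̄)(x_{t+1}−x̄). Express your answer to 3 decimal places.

Mean x̄ = (1 − 4 − 1 + 1 − 3 + 0)/6 = -1.0000
Σ_{t=1}^{5}(x_t−x̄)(x_{t+1}−x̄) = -12.0000
γ_1 = -12.0000 / 6 = -2.000

-2.000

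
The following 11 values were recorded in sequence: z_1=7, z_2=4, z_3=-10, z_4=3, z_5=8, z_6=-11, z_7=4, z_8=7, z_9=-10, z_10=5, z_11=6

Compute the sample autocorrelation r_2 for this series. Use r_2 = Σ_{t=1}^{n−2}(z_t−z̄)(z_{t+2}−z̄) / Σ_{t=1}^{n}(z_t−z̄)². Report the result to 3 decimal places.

Mean z̄ = (7 + 4 − 10 + 3 + 8 − 11 + 4 + 7 − 10 + 5 + 6)/11 = 1.1818
Numerator Σ_{t=1}^{9}(z_t−z̄)(z_{t+2}−z̄) = -273.1570
Denominator Σ(z_t−z̄)² = 569.6364
r_2 = -273.1570 / 569.6364 = -0.480

-0.480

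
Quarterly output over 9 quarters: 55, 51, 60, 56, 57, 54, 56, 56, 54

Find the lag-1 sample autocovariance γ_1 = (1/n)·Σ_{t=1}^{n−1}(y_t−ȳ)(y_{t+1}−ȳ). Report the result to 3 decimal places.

-2.047

Mean ȳ = (55 + 51 + 60 + 56 + 57 + 54 + 56 + 56 + 54)/9 = 55.4444
Σ_{t=1}^{8}(y_t−ȳ)(y_{t+1}−ȳ) = -18.4198
γ_1 = -18.4198 / 9 = -2.047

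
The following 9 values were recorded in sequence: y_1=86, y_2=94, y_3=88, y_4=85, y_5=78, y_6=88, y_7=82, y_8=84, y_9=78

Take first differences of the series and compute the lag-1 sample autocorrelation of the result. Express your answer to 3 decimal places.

-0.534

First differences Δy: 8, -6, -3, -7, 10, -6, 2, -6
Mean of differences = -1.0000
Numerator Σ(Δy_t−Δȳ)(Δy_{t+1}−Δȳ) = -174.0000
Denominator Σ(Δy_t−Δȳ)² = 326.0000
r_1(Δy) = -174.0000 / 326.0000 = -0.534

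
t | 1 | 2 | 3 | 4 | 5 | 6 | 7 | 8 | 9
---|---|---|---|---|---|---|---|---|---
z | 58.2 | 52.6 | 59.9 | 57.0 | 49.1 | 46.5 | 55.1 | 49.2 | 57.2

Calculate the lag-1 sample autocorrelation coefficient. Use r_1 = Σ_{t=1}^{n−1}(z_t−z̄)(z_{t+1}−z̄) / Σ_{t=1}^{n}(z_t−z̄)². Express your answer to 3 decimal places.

Mean z̄ = (58.2 + 52.6 + 59.9 + 57.0 + 49.1 + 46.5 + 55.1 + 49.2 + 57.2)/9 = 53.8667
Numerator Σ_{t=1}^{8}(z_t−z̄)(z_{t+1}−z̄) = -4.4444
Denominator Σ(z_t−z̄)² = 178.0000
r_1 = -4.4444 / 178.0000 = -0.025

-0.025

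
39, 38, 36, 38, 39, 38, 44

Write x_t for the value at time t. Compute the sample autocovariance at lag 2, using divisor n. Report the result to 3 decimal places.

0.198

Mean x̄ = (39 + 38 + 36 + 38 + 39 + 38 + 44)/7 = 38.8571
Deviations: 0.1429, -0.8571, -2.8571, -0.8571, 0.1429, -0.8571, 5.1429
Σ_{t=1}^{5}(x_t−x̄)(x_{t+2}−x̄) = 1.3878
γ_2 = 1.3878 / 7 = 0.198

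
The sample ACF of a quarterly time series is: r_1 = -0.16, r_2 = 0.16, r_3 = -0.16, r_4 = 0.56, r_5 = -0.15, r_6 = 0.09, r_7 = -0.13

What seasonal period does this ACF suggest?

4

The largest autocorrelation is r_4 = 0.56; the remaining lags stay at or below 0.16.
The dominant spike at lag 4 indicates a seasonal period of 4.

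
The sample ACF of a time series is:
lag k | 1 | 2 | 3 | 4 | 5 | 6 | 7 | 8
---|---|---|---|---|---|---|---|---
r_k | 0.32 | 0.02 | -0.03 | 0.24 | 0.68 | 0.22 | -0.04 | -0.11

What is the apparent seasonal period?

5

The largest autocorrelation is r_5 = 0.68; the remaining lags stay at or below 0.32. The elevated value at lag 1 (0.32), dropping to 0.02 at lag 2, reflects decaying short-term dependence rather than seasonality.
The dominant spike at lag 5 indicates a seasonal period of 5.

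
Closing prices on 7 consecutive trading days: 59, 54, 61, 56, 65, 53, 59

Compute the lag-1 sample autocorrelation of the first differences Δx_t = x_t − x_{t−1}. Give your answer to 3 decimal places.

First differences Δx: -5, 7, -5, 9, -12, 6
Mean of differences = 0.0000
Numerator Σ(Δx_t−Δx̄)(Δx_{t+1}−Δx̄) = -295.0000
Denominator Σ(Δx_t−Δx̄)² = 360.0000
r_1(Δx) = -295.0000 / 360.0000 = -0.819

-0.819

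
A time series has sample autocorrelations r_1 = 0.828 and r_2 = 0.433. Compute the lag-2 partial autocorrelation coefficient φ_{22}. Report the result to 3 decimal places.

-0.803

φ_{22} = (r_2 − r_1²) / (1 − r_1²)
r_1² = (0.828)² = 0.685584
Numerator = 0.433 − 0.6856 = -0.2526; denominator = 1 − 0.6856 = 0.3144
φ_{22} = -0.2526 / 0.3144 = -0.803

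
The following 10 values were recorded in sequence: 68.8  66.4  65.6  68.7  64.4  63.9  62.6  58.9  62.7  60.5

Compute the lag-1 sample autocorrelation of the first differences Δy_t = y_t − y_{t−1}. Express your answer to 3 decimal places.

First differences Δy: -2.4, -0.8, 3.1, -4.3, -0.5, -1.3, -3.7, 3.8, -2.2
Mean of differences = -0.9222
Numerator Σ(Δy_t−Δȳ)(Δy_{t+1}−Δȳ) = -32.9627
Denominator Σ(Δy_t−Δȳ)² = 61.7556
r_1(Δy) = -32.9627 / 61.7556 = -0.534

-0.534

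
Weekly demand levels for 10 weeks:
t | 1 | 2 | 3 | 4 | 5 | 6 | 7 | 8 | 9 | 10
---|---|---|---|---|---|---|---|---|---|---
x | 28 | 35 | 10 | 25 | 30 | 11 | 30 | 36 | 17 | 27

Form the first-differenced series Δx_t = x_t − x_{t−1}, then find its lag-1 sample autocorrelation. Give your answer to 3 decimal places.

-0.524

First differences Δx: 7, -25, 15, 5, -19, 19, 6, -19, 10
Mean of differences = -0.1111
Numerator Σ(Δx_t−Δx̄)(Δx_{t+1}−Δx̄) = -1123.0123
Denominator Σ(Δx_t−Δx̄)² = 2142.8889
r_1(Δx) = -1123.0123 / 2142.8889 = -0.524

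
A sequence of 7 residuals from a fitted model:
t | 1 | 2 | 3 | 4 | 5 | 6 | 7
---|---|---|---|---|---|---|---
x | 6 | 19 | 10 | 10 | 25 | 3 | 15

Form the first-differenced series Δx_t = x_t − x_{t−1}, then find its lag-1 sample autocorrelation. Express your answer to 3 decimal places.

First differences Δx: 13, -9, 0, 15, -22, 12
Mean of differences = 1.5000
Numerator Σ(Δx_t−Δx̄)(Δx_{t+1}−Δx̄) = -689.2500
Denominator Σ(Δx_t−Δx̄)² = 1089.5000
r_1(Δx) = -689.2500 / 1089.5000 = -0.633

-0.633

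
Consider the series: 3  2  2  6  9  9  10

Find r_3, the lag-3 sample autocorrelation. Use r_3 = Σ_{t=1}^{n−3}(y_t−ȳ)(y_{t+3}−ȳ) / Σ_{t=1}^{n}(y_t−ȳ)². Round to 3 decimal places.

-0.321

Mean ȳ = (3 + 2 + 2 + 6 + 9 + 9 + 10)/7 = 5.8571
Deviations from mean: -2.8571, -3.8571, -3.8571, 0.1429, 3.1429, 3.1429, 4.1429
Σ(y_t−ȳ)(y_{t+3}−ȳ) = (-0.4082) + (-12.1224) + (-12.1224) + (0.5918) = -24.0612
Denominator Σ(y_t−ȳ)² = 74.8571
r_3 = -24.0612 / 74.8571 = -0.321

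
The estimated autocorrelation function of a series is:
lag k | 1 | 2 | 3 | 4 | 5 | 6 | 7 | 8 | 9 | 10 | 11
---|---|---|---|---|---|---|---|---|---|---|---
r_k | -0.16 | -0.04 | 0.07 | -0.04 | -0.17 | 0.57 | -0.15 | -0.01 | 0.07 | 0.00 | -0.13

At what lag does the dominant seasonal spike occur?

6

The largest autocorrelation is r_6 = 0.57; the remaining lags stay at or below 0.07.
The dominant spike at lag 6 indicates a seasonal period of 6.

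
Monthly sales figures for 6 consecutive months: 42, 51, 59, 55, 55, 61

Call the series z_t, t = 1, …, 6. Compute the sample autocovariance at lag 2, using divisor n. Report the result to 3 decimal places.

Mean z̄ = (42 + 51 + 59 + 55 + 55 + 61)/6 = 53.8333
Σ_{t=1}^{4}(z_t−z̄)(z_{t+2}−z̄) = -50.0556
γ_2 = -50.0556 / 6 = -8.343

-8.343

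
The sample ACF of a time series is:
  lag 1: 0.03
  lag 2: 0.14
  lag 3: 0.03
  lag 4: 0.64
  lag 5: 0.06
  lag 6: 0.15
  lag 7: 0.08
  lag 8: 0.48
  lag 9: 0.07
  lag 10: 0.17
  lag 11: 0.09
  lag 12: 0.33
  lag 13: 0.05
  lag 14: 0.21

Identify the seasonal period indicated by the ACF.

4

The largest autocorrelation is r_4 = 0.64, with weaker echoes at lags 8 (0.48) and 12 (0.33); the remaining lags stay at or below 0.21.
The dominant spike at lag 4 indicates a seasonal period of 4.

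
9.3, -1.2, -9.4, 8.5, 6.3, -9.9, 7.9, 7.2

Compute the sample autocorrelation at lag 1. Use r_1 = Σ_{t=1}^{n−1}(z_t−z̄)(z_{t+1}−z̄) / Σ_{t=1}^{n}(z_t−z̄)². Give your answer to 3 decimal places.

Mean z̄ = (9.3 − 1.2 − 9.4 + 8.5 + 6.3 − 9.9 + 7.9 + 7.2)/8 = 2.3375
Σ(z_t−z̄)(z_{t+1}−z̄) = (-24.6298) + (41.5214) + (-72.3323) + (24.4189) + (-48.4911) + (-68.0711) + (27.0477) = -120.5364
Denominator Σ(z_t−z̄)² = 456.7788
r_1 = -120.5364 / 456.7788 = -0.264

-0.264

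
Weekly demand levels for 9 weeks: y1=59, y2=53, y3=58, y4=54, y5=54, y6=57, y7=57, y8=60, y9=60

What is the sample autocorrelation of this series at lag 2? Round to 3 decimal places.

Mean ȳ = (59 + 53 + 58 + 54 + 54 + 57 + 57 + 60 + 60)/9 = 56.8889
Σ(y_t−ȳ)(y_{t+2}−ȳ) = (2.3457) + (11.2346) + (-3.2099) + (-0.3210) + (-0.3210) + (0.3457) + (0.3457) = 10.4198
Denominator Σ(y_t−ȳ)² = 56.8889
r_2 = 10.4198 / 56.8889 = 0.183

0.183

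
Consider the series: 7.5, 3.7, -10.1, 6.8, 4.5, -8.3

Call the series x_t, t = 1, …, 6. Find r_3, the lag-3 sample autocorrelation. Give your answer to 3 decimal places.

0.493

Mean x̄ = (7.5 + 3.7 − 10.1 + 6.8 + 4.5 − 8.3)/6 = 0.6833
Deviations from mean: 6.8167, 3.0167, -10.7833, 6.1167, 3.8167, -8.9833
Σ(x_t−x̄)(x_{t+3}−x̄) = (41.6953) + (11.5136) + (96.8703) = 150.0792
Denominator Σ(x_t−x̄)² = 304.5283
r_3 = 150.0792 / 304.5283 = 0.493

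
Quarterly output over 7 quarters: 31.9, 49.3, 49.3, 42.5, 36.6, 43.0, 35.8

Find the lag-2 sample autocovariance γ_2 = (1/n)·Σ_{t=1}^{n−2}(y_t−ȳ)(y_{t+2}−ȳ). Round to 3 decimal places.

-10.697

Mean ȳ = (31.9 + 49.3 + 49.3 + 42.5 + 36.6 + 43.0 + 35.8)/7 = 41.2000
Σ_{t=1}^{5}(y_t−ȳ)(y_{t+2}−ȳ) = -74.8800
γ_2 = -74.8800 / 7 = -10.697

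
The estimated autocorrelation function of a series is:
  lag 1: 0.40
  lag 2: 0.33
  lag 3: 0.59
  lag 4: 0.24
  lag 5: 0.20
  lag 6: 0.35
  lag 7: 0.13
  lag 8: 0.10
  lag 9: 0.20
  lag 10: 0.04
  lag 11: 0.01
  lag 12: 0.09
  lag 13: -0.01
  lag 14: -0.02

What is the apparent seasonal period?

3

The largest autocorrelation is r_3 = 0.59; the remaining lags stay at or below 0.40. The elevated value at lag 1 (0.40), dropping to 0.33 at lag 2, reflects decaying short-term dependence rather than seasonality.
The dominant spike at lag 3 indicates a seasonal period of 3.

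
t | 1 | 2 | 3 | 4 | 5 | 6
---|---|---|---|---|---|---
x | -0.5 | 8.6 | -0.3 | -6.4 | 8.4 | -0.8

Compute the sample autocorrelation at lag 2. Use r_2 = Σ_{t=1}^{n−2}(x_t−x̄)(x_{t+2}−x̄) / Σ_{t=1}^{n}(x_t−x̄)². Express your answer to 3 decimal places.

Mean x̄ = (-0.5 + 8.6 − 0.3 − 6.4 + 8.4 − 0.8)/6 = 1.5000
Deviations from mean: -2.0000, 7.1000, -1.8000, -7.9000, 6.9000, -2.3000
Σ(x_t−x̄)(x_{t+2}−x̄) = (3.6000) + (-56.0900) + (-12.4200) + (18.1700) = -46.7400
Denominator Σ(x_t−x̄)² = 172.9600
r_2 = -46.7400 / 172.9600 = -0.270

-0.270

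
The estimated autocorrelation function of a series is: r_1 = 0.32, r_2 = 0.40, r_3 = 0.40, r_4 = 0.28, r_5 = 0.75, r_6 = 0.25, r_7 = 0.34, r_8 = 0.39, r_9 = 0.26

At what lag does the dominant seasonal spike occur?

The largest autocorrelation is r_5 = 0.75; the remaining lags stay at or below 0.40.
The dominant spike at lag 5 indicates a seasonal period of 5.

5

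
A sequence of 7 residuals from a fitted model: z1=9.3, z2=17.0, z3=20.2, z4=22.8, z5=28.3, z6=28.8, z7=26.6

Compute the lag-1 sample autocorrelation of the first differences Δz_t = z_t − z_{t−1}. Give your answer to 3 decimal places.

First differences Δz: 7.7, 3.2, 2.6, 5.5, 0.5, -2.2
Mean of differences = 2.8833
Numerator Σ(Δz_t−Δz̄)(Δz_{t+1}−Δz̄) = 6.5731
Denominator Σ(Δz_t−Δz̄)² = 61.7483
r_1(Δz) = 6.5731 / 61.7483 = 0.106

0.106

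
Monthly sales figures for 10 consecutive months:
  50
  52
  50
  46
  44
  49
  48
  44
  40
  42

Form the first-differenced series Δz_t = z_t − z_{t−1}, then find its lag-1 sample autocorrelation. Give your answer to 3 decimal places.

First differences Δz: 2, -2, -4, -2, 5, -1, -4, -4, 2
Mean of differences = -0.8889
Numerator Σ(Δz_t−Δz̄)(Δz_{t+1}−Δz̄) = -2.4568
Denominator Σ(Δz_t−Δz̄)² = 82.8889
r_1(Δz) = -2.4568 / 82.8889 = -0.030

-0.030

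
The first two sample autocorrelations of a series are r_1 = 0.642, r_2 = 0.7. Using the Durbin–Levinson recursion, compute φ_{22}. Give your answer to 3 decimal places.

φ_{22} = (r_2 − r_1²) / (1 − r_1²)
r_1² = (0.642)² = 0.412164
Numerator = 0.7 − 0.4122 = 0.2878; denominator = 1 − 0.4122 = 0.5878
φ_{22} = 0.2878 / 0.5878 = 0.490

0.490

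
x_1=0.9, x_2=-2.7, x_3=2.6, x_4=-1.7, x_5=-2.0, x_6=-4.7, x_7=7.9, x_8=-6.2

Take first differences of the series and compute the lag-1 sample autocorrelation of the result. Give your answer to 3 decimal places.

-0.579

First differences Δx: -3.6, 5.3, -4.3, -0.3, -2.7, 12.6, -14.1
Mean of differences = -1.0143
Numerator Σ(Δx_t−Δx̄)(Δx_{t+1}−Δx̄) = -241.7273
Denominator Σ(Δx_t−Δx̄)² = 417.2886
r_1(Δx) = -241.7273 / 417.2886 = -0.579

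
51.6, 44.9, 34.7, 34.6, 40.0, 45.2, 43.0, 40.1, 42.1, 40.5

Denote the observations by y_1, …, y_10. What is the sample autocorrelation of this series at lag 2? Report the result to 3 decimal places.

Mean ȳ = (51.6 + 44.9 + 34.7 + 34.6 + 40.0 + 45.2 + 43.0 + 40.1 + 42.1 + 40.5)/10 = 41.6700
Numerator Σ_{t=1}^{8}(y_t−ȳ)(y_{t+2}−ȳ) = -110.7198
Denominator Σ(y_t−ȳ)² = 228.6410
r_2 = -110.7198 / 228.6410 = -0.484

-0.484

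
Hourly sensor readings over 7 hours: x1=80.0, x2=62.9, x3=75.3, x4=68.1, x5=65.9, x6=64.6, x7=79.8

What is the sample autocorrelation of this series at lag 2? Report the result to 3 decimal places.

0.043

Mean x̄ = (80.0 + 62.9 + 75.3 + 68.1 + 65.9 + 64.6 + 79.8)/7 = 70.9429
Deviations from mean: 9.0571, -8.0429, 4.3571, -2.8429, -5.0429, -6.3429, 8.8571
Σ(x_t−x̄)(x_{t+2}−x̄) = (39.4633) + (22.8647) + (-21.9724) + (18.0318) + (-44.6653) = 13.7220
Denominator Σ(x_t−x̄)² = 317.8971
r_2 = 13.7220 / 317.8971 = 0.043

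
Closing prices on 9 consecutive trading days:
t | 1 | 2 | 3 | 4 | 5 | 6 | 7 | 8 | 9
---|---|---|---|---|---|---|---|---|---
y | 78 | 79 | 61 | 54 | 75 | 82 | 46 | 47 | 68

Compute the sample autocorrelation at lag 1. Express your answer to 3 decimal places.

Mean ȳ = (78 + 79 + 61 + 54 + 75 + 82 + 46 + 47 + 68)/9 = 65.5556
Numerator Σ_{t=1}^{8}(y_t−ȳ)(y_{t+1}−ȳ) = 200.8025
Denominator Σ(y_t−ȳ)² = 1582.2222
r_1 = 200.8025 / 1582.2222 = 0.127

0.127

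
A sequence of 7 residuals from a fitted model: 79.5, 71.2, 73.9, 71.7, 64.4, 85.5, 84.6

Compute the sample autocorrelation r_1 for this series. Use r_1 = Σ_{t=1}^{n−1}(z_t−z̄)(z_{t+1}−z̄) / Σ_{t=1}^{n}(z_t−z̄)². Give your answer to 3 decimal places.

Mean z̄ = (79.5 + 71.2 + 73.9 + 71.7 + 64.4 + 85.5 + 84.6)/7 = 75.8286
Deviations from mean: 3.6714, -4.6286, -1.9286, -4.1286, -11.4286, 9.6714, 8.7714
Σ(z_t−z̄)(z_{t+1}−z̄) = (-16.9935) + (8.9265) + (7.9622) + (47.1837) + (-110.5306) + (84.8322) = 21.3806
Denominator Σ(z_t−z̄)² = 356.7543
r_1 = 21.3806 / 356.7543 = 0.060

0.060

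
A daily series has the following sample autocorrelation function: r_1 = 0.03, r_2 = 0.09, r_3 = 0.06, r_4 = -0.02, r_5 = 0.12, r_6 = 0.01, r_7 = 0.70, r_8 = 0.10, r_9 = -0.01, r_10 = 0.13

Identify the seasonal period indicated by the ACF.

7

The largest autocorrelation is r_7 = 0.70; the remaining lags stay at or below 0.13.
The dominant spike at lag 7 indicates a seasonal period of 7.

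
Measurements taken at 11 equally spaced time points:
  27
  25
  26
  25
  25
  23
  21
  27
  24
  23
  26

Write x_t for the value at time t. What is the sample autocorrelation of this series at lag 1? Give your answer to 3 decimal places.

Mean x̄ = (27 + 25 + 26 + 25 + 25 + 23 + 21 + 27 + 24 + 23 + 26)/11 = 24.7273
Numerator Σ_{t=1}^{10}(x_t−x̄)(x_{t+1}−x̄) = -3.7107
Denominator Σ(x_t−x̄)² = 34.1818
r_1 = -3.7107 / 34.1818 = -0.109

-0.109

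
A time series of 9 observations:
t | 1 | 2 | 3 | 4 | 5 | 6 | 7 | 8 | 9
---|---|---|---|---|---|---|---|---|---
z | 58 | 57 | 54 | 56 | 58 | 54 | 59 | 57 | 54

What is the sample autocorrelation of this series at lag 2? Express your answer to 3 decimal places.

-0.352

Mean z̄ = (58 + 57 + 54 + 56 + 58 + 54 + 59 + 57 + 54)/9 = 56.3333
Σ(z_t−z̄)(z_{t+2}−z̄) = (-3.8889) + (-0.2222) + (-3.8889) + (0.7778) + (4.4444) + (-1.5556) + (-6.2222) = -10.5556
Denominator Σ(z_t−z̄)² = 30.0000
r_2 = -10.5556 / 30.0000 = -0.352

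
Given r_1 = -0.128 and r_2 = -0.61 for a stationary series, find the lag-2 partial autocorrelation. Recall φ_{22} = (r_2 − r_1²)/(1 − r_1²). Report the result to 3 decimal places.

φ_{22} = (r_2 − r_1²) / (1 − r_1²)
r_1² = (-0.128)² = 0.016384
Numerator = -0.61 − 0.0164 = -0.6264; denominator = 1 − 0.0164 = 0.9836
φ_{22} = -0.6264 / 0.9836 = -0.637

-0.637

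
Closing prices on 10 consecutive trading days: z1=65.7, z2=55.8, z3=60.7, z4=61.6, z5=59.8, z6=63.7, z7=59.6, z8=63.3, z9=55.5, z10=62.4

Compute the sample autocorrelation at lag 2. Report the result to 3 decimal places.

Mean z̄ = (65.7 + 55.8 + 60.7 + 61.6 + 59.8 + 63.7 + 59.6 + 63.3 + 55.5 + 62.4)/10 = 60.8100
Numerator Σ_{t=1}^{8}(z_t−z̄)(z_{t+2}−z̄) = 16.7008
Denominator Σ(z_t−z̄)² = 97.4090
r_2 = 16.7008 / 97.4090 = 0.171

0.171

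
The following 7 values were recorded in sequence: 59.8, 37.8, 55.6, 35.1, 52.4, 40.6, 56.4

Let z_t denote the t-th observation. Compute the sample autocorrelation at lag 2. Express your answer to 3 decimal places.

Mean z̄ = (59.8 + 37.8 + 55.6 + 35.1 + 52.4 + 40.6 + 56.4)/7 = 48.2429
Deviations from mean: 11.5571, -10.4429, 7.3571, -13.1429, 4.1571, -7.6429, 8.1571
Numerator Σ_{t=1}^{5}(z_t−z̄)(z_{t+2}−z̄) = 387.2206
Denominator Σ(z_t−z̄)² = 611.7171
r_2 = 387.2206 / 611.7171 = 0.633

0.633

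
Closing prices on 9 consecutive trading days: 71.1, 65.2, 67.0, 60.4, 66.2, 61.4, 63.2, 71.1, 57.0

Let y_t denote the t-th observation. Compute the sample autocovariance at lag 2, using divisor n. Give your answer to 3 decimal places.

2.063

Mean ȳ = (71.1 + 65.2 + 67.0 + 60.4 + 66.2 + 61.4 + 63.2 + 71.1 + 57.0)/9 = 64.7333
Σ_{t=1}^{7}(y_t−ȳ)(y_{t+2}−ȳ) = 18.5644
γ_2 = 18.5644 / 9 = 2.063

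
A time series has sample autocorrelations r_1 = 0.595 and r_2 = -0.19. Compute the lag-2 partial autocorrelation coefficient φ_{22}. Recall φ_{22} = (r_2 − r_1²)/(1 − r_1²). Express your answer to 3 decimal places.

φ_{22} = (r_2 − r_1²) / (1 − r_1²)
r_1² = (0.595)² = 0.354025
Numerator = -0.19 − 0.3540 = -0.5440; denominator = 1 − 0.3540 = 0.6460
φ_{22} = -0.5440 / 0.6460 = -0.842

-0.842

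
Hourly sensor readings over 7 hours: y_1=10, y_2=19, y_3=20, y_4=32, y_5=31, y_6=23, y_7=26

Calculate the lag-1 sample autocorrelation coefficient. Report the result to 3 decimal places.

Mean ȳ = (10 + 19 + 20 + 32 + 31 + 23 + 26)/7 = 23.0000
Deviations from mean: -13.0000, -4.0000, -3.0000, 9.0000, 8.0000, 0.0000, 3.0000
Σ(y_t−ȳ)(y_{t+1}−ȳ) = (52.0000) + (12.0000) + (-27.0000) + (72.0000) + (0.0000) + (0.0000) = 109.0000
Denominator Σ(y_t−ȳ)² = 348.0000
r_1 = 109.0000 / 348.0000 = 0.313

0.313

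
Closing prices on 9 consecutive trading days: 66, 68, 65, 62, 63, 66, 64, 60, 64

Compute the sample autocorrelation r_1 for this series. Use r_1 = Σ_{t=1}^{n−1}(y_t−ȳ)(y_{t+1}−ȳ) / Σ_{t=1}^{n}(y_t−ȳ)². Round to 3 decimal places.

0.218

Mean ȳ = (66 + 68 + 65 + 62 + 63 + 66 + 64 + 60 + 64)/9 = 64.2222
Numerator Σ_{t=1}^{8}(y_t−ȳ)(y_{t+1}−ȳ) = 9.9506
Denominator Σ(y_t−ȳ)² = 45.5556
r_1 = 9.9506 / 45.5556 = 0.218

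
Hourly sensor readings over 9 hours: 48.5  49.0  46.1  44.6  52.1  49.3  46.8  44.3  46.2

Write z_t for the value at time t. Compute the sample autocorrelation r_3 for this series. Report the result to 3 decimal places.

Mean z̄ = (48.5 + 49.0 + 46.1 + 44.6 + 52.1 + 49.3 + 46.8 + 44.3 + 46.2)/9 = 47.4333
Σ(z_t−z̄)(z_{t+3}−z̄) = (-3.0222) + (7.3111) + (-2.4889) + (1.7944) + (-14.6222) + (-2.3022) = -13.3300
Denominator Σ(z_t−z̄)² = 50.4000
r_3 = -13.3300 / 50.4000 = -0.264

-0.264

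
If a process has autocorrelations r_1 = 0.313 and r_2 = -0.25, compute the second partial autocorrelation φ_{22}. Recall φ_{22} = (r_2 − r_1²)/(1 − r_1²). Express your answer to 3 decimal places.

φ_{22} = (r_2 − r_1²) / (1 − r_1²)
r_1² = (0.313)² = 0.097969
Numerator = -0.25 − 0.0980 = -0.3480; denominator = 1 − 0.0980 = 0.9020
φ_{22} = -0.3480 / 0.9020 = -0.386

-0.386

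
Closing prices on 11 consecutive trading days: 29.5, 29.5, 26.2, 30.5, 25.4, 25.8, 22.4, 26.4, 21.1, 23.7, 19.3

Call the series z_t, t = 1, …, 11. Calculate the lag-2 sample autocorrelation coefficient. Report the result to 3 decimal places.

0.497

Mean z̄ = (29.5 + 29.5 + 26.2 + 30.5 + 25.4 + 25.8 + 22.4 + 26.4 + 21.1 + 23.7 + 19.3)/11 = 25.4364
Numerator Σ_{t=1}^{9}(z_t−z̄)(z_{t+2}−z̄) = 64.0574
Denominator Σ(z_t−z̄)² = 129.0055
r_2 = 64.0574 / 129.0055 = 0.497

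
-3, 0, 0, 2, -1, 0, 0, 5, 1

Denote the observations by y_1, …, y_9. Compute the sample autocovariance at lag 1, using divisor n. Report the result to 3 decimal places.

Mean ȳ = (-3 + 0 + 0 + 2 − 1 + 0 + 0 + 5 + 1)/9 = 0.4444
Σ_{t=1}^{8}(y_t−ȳ)(y_{t+1}−ȳ) = 0.1358
γ_1 = 0.1358 / 9 = 0.015

0.015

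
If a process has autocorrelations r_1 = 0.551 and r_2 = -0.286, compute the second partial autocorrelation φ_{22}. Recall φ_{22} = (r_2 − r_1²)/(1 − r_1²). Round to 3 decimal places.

φ_{22} = (r_2 − r_1²) / (1 − r_1²)
r_1² = (0.551)² = 0.303601
Numerator = -0.286 − 0.3036 = -0.5896; denominator = 1 − 0.3036 = 0.6964
φ_{22} = -0.5896 / 0.6964 = -0.847

-0.847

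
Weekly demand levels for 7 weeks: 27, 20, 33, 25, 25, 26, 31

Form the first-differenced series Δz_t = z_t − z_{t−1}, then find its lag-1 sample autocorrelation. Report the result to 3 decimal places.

First differences Δz: -7, 13, -8, 0, 1, 5
Mean of differences = 0.6667
Numerator Σ(Δz_t−Δz̄)(Δz_{t+1}−Δz̄) = -194.4444
Denominator Σ(Δz_t−Δz̄)² = 305.3333
r_1(Δz) = -194.4444 / 305.3333 = -0.637

-0.637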